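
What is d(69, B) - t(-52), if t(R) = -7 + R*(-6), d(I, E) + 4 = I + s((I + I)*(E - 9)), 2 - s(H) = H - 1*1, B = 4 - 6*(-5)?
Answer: -3687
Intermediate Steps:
B = 34 (B = 4 + 30 = 34)
s(H) = 3 - H (s(H) = 2 - (H - 1*1) = 2 - (H - 1) = 2 - (-1 + H) = 2 + (1 - H) = 3 - H)
d(I, E) = -1 + I - 2*I*(-9 + E) (d(I, E) = -4 + (I + (3 - (I + I)*(E - 9))) = -4 + (I + (3 - 2*I*(-9 + E))) = -4 + (3 + I - 2*I*(-9 + E)) = -1 + I - 2*I*(-9 + E))
t(R) = -7 - 6*R
d(69, B) - t(-52) = (-1 + 69 - 2*69*(-9 + 34)) - (-7 - 6*(-52)) = (-1 + 69 - 2*69*25) - (-7 + 312) = (-1 + 69 - 3450) - 1*305 = -3382 - 305 = -3687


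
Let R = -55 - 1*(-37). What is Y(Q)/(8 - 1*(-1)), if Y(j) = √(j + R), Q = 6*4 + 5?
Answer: √11/9 ≈ 0.36851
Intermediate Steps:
R = -18 (R = -55 + 37 = -18)
Q = 29 (Q = 24 + 5 = 29)
Y(j) = √(-18 + j) (Y(j) = √(j - 18) = √(-18 + j))
Y(Q)/(8 - 1*(-1)) = √(-18 + 29)/(8 - 1*(-1)) = √11/(8 + 1) = √11/9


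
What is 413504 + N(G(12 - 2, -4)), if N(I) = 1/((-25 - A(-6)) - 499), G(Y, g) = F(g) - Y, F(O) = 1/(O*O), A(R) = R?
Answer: 214195071/518 ≈ 4.1350e+5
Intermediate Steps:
F(O) = O⁻² (F(O) = 1/(O²) = O⁻²)
G(Y, g) = g⁻² - Y
N(I) = -1/518 (N(I) = 1/((-25 - 1*(-6)) - 499) = 1/((-25 + 6) - 499) = 1/(-19 - 499) = 1/(-518) = -1/518)
413504 + N(G(12 - 2, -4)) = 413504 - 1/518 = 214195071/518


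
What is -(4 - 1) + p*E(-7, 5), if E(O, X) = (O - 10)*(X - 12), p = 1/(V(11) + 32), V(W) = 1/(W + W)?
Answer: 503/705 ≈ 0.71348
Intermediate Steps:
V(W) = 1/(2*W)
p = 22/705 (p = 1/((½)/11 + 32) = 1/((½)*(1/11) + 32) = 1/(1/22 + 32) = 1/(705/22) = 22/705 ≈ 0.031206)
E(O, X) = (-12 + X)*(-10 + O) (E(O, X) = (-10 + O)*(-12 + X) = (-12 + X)*(-10 + O))
-(4 - 1) + p*E(-7, 5) = -(4 - 1) + 22*(120 - 12*(-7) - 10*5 - 7*5)/705 = -1*3 + 22*(120 + 84 - 50 - 35)/705 = -3 + (22/705)*119 = -3 + 2618/705 = 503/705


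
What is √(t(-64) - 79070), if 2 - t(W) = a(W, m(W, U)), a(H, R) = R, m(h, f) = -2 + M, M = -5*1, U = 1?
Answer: I*√79061 ≈ 281.18*I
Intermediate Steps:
M = -5
m(h, f) = -7 (m(h, f) = -2 - 5 = -7)
t(W) = 9 (t(W) = 2 - 1*(-7) = 2 + 7 = 9)
√(t(-64) - 79070) = √(9 - 79070) = √(-79061) = I*√79061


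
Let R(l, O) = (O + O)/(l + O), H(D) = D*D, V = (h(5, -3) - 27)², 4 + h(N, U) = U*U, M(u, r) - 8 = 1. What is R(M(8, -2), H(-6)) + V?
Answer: 2428/5 ≈ 485.60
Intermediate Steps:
M(u, r) = 9 (M(u, r) = 8 + 1 = 9)
h(N, U) = -4 + U² (h(N, U) = -4 + U*U = -4 + U²)
V = 484 (V = ((-4 + (-3)²) - 27)² = ((-4 + 9) - 27)² = (5 - 27)² = (-22)² = 484)
H(D) = D²
R(l, O) = 2*O/(O + l) (R(l, O) = (2*O)/(O + l) = 2*O/(O + l))
R(M(8, -2), H(-6)) + V = 2*(-6)²/((-6)² + 9) + 484 = 2*36/(36 + 9) + 484 = 2*36/45 + 484 = 2*36*(1/45) + 484 = 8/5 + 484 = 2428/5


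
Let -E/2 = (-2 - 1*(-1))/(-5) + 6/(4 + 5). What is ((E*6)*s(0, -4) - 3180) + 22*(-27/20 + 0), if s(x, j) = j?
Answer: -31681/10 ≈ -3168.1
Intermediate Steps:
E = -26/15 (E = -2*((-2 - 1*(-1))/(-5) + 6/(4 + 5)) = -2*((-2 + 1)*(-⅕) + 6/9) = -2*(-1*(-⅕) + 6*(⅑)) = -2*(⅕ + ⅔) = -2*13/15 = -26/15 ≈ -1.7333)
((E*6)*s(0, -4) - 3180) + 22*(-27/20 + 0) = (-26/15*6*(-4) - 3180) + 22*(-27/20 + 0) = (-52/5*(-4) - 3180) + 22*(-27*1/20 + 0) = (208/5 - 3180) + 22*(-27/20 + 0) = -15692/5 + 22*(-27/20) = -15692/5 - 297/10 = -31681/10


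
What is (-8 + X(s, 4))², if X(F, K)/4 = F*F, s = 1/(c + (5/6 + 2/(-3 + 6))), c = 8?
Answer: 8248384/130321 ≈ 63.293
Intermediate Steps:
s = 2/19 (s = 1/(8 + (5/6 + 2/(-3 + 6))) = 1/(8 + (5*(⅙) + 2/3)) = 1/(8 + (⅚ + 2*(⅓))) = 1/(8 + (⅚ + ⅔)) = 1/(8 + 3/2) = 1/(19/2) = 2/19 ≈ 0.10526)
X(F, K) = 4*F² (X(F, K) = 4*(F*F) = 4*F²)
(-8 + X(s, 4))² = (-8 + 4*(2/19)²)² = (-8 + 4*(4/361))² = (-8 + 16/361)² = (-2872/361)² = 8248384/130321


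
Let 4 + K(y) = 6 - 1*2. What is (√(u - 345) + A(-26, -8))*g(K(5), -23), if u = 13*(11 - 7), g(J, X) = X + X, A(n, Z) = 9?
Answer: -414 - 46*I*√293 ≈ -414.0 - 787.39*I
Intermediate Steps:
K(y) = 0 (K(y) = -4 + (6 - 1*2) = -4 + (6 - 2) = -4 + 4 = 0)
g(J, X) = 2*X
u = 52 (u = 13*4 = 52)
(√(u - 345) + A(-26, -8))*g(K(5), -23) = (√(52 - 345) + 9)*(2*(-23)) = (√(-293) + 9)*(-46) = (I*√293 + 9)*(-46) = (9 + I*√293)*(-46) = -414 - 46*I*√293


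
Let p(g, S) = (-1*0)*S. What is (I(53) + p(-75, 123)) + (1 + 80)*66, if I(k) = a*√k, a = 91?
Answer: 5346 + 91*√53 ≈ 6008.5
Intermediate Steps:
p(g, S) = 0 (p(g, S) = 0*S = 0)
I(k) = 91*√k
(I(53) + p(-75, 123)) + (1 + 80)*66 = (91*√53 + 0) + (1 + 80)*66 = 91*√53 + 81*66 = 91*√53 + 5346 = 5346 + 91*√53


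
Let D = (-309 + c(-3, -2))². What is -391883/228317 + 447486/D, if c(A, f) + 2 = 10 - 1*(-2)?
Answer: 5164148383/1570136009 ≈ 3.2890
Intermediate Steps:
c(A, f) = 10 (c(A, f) = -2 + (10 - 1*(-2)) = -2 + (10 + 2) = -2 + 12 = 10)
D = 89401 (D = (-309 + 10)² = (-299)² = 89401)
-391883/228317 + 447486/D = -391883/228317 + 447486/89401 = -391883*1/228317 + 447486*(1/89401) = -391883/228317 + 34422/6877 = 5164148383/1570136009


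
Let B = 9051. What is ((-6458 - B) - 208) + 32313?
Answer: 16596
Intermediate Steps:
((-6458 - B) - 208) + 32313 = ((-6458 - 1*9051) - 208) + 32313 = ((-6458 - 9051) - 208) + 32313 = (-15509 - 208) + 32313 = -15717 + 32313 = 16596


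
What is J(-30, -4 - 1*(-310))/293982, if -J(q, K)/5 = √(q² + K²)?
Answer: -5*√2626/48997 ≈ -0.0052294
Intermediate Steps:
J(q, K) = -5*√(K² + q²) (J(q, K) = -5*√(q² + K²) = -5*√(K² + q²))
J(-30, -4 - 1*(-310))/293982 = -5*√((-4 - 1*(-310))² + (-30)²)/293982 = -5*√((-4 + 310)² + 900)*(1/293982) = -5*√(306² + 900)*(1/293982) = -5*√(93636 + 900)*(1/293982) = -30*√2626*(1/293982) = -5*√2626/48997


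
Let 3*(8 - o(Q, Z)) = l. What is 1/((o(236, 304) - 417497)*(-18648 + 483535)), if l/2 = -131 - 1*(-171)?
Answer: -3/582292817189 ≈ -5.1520e-12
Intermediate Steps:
l = 80 (l = 2*(-131 - 1*(-171)) = 2*(-131 + 171) = 2*40 = 80)
o(Q, Z) = -56/3 (o(Q, Z) = 8 - ⅓*80 = 8 - 80/3 = -56/3)
1/((o(236, 304) - 417497)*(-18648 + 483535)) = 1/((-56/3 - 417497)*(-18648 + 483535)) = 1/(-1252547/3*464887) = 1/(-582292817189/3) = -3/582292817189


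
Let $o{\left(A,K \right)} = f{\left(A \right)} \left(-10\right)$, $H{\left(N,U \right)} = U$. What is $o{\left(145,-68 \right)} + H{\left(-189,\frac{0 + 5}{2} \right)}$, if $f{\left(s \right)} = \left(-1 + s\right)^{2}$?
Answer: $- \frac{414715}{2} \approx -2.0736 \cdot 10^{5}$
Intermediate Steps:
$o{\left(A,K \right)} = - 10 \left(-1 + A\right)^{2}$ ($o{\left(A,K \right)} = \left(-1 + A\right)^{2} \left(-10\right) = - 10 \left(-1 + A\right)^{2}$)
$o{\left(145,-68 \right)} + H{\left(-189,\frac{0 + 5}{2} \right)} = - 10 \left(-1 + 145\right)^{2} + \frac{0 + 5}{2} = - 10 \cdot 144^{2} + \frac{1}{2} \cdot 5 = \left(-10\right) 20736 + \frac{5}{2} = -207360 + \frac{5}{2} = - \frac{414715}{2}$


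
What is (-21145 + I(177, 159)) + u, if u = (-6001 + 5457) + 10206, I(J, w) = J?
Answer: -11306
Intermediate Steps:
u = 9662 (u = -544 + 10206 = 9662)
(-21145 + I(177, 159)) + u = (-21145 + 177) + 9662 = -20968 + 9662 = -11306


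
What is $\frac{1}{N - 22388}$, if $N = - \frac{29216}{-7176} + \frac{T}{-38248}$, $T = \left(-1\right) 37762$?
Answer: $- \frac{17154228}{383962079359} \approx -4.4677 \cdot 10^{-5}$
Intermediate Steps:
$T = -37762$
$N = \frac{86777105}{17154228}$ ($N = - \frac{29216}{-7176} - \frac{37762}{-38248} = \left(-29216\right) \left(- \frac{1}{7176}\right) - - \frac{18881}{19124} = \frac{3652}{897} + \frac{18881}{19124} = \frac{86777105}{17154228} \approx 5.0586$)
$\frac{1}{N - 22388} = \frac{1}{\frac{86777105}{17154228} - 22388} = \frac{1}{- \frac{383962079359}{17154228}} = - \frac{17154228}{383962079359}$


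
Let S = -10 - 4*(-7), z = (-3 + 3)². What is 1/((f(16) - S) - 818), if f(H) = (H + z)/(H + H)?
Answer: -2/1671 ≈ -0.0011969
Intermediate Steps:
z = 0 (z = 0² = 0)
S = 18 (S = -10 + 28 = 18)
f(H) = ½ (f(H) = (H + 0)/(H + H) = H/((2*H)) = H*(1/(2*H)) = ½)
1/((f(16) - S) - 818) = 1/((½ - 1*18) - 818) = 1/((½ - 18) - 818) = 1/(-35/2 - 818) = 1/(-1671/2) = -2/1671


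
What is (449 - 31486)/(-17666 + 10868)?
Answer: 31037/6798 ≈ 4.5656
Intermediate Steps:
(449 - 31486)/(-17666 + 10868) = -31037/(-6798) = -31037*(-1/6798) = 31037/6798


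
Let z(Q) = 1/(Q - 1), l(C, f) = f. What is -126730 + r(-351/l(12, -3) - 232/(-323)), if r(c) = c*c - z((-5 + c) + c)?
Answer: -872685884621495/7731613532 ≈ -1.1287e+5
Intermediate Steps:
z(Q) = 1/(-1 + Q)
r(c) = c² - 1/(-6 + 2*c) (r(c) = c*c - 1/(-1 + ((-5 + c) + c)) = c² - 1/(-1 + (-5 + 2*c)) = c² - 1/(-6 + 2*c))
-126730 + r(-351/l(12, -3) - 232/(-323)) = -126730 + (-1 + 2*(-351/(-3) - 232/(-323))²*(-3 + (-351/(-3) - 232/(-323))))/(2*(-3 + (-351/(-3) - 232/(-323)))) = -126730 + (-1 + 2*(-351*(-⅓) - 232*(-1/323))²*(-3 + (-351*(-⅓) - 232*(-1/323))))/(2*(-3 + (-351*(-⅓) - 232*(-1/323)))) = -126730 + (-1 + 2*(117 + 232/323)²*(-3 + (117 + 232/323)))/(2*(-3 + (117 + 232/323))) = -126730 + (-1 + 2*(38023/323)²*(-3 + 38023/323))/(2*(-3 + 38023/323)) = -126730 + (-1 + 2*(1445748529/104329)*(37054/323))/(2*(37054/323)) = -126730 + (½)*(323/37054)*(-1 + 107141531987132/33698267) = -126730 + (½)*(323/37054)*(107141498288865/33698267) = -126730 + 107141498288865/7731613532 = -872685884621495/7731613532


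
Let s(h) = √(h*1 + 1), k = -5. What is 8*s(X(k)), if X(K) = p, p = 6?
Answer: 8*√7 ≈ 21.166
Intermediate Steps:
X(K) = 6
s(h) = √(1 + h) (s(h) = √(h + 1) = √(1 + h))
8*s(X(k)) = 8*√(1 + 6) = 8*√7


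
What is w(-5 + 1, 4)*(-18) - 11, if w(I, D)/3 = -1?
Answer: 43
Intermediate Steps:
w(I, D) = -3 (w(I, D) = 3*(-1) = -3)
w(-5 + 1, 4)*(-18) - 11 = -3*(-18) - 11 = 54 - 11 = 43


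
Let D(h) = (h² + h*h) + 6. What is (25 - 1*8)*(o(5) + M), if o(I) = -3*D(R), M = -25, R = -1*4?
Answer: -2363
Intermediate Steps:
R = -4
D(h) = 6 + 2*h² (D(h) = (h² + h²) + 6 = 2*h² + 6 = 6 + 2*h²)
o(I) = -114 (o(I) = -3*(6 + 2*(-4)²) = -3*(6 + 2*16) = -3*(6 + 32) = -3*38 = -114)
(25 - 1*8)*(o(5) + M) = (25 - 1*8)*(-114 - 25) = (25 - 8)*(-139) = 17*(-139) = -2363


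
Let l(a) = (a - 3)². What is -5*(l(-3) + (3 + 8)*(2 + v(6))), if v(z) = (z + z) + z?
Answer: -1280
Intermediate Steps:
v(z) = 3*z (v(z) = 2*z + z = 3*z)
l(a) = (-3 + a)²
-5*(l(-3) + (3 + 8)*(2 + v(6))) = -5*((-3 - 3)² + (3 + 8)*(2 + 3*6)) = -5*((-6)² + 11*(2 + 18)) = -5*(36 + 11*20) = -5*(36 + 220) = -5*256 = -1280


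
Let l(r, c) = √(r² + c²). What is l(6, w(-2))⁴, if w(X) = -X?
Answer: 1600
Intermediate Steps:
l(r, c) = √(c² + r²)
l(6, w(-2))⁴ = (√((-1*(-2))² + 6²))⁴ = (√(2² + 36))⁴ = (√(4 + 36))⁴ = (√40)⁴ = (2*√10)⁴ = 1600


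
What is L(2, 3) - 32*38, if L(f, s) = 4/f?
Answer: -1214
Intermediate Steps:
L(2, 3) - 32*38 = 4/2 - 32*38 = 4*(½) - 1216 = 2 - 1216 = -1214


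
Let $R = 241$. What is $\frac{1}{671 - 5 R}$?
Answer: $- \frac{1}{534} \approx -0.0018727$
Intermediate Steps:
$\frac{1}{671 - 5 R} = \frac{1}{671 - 1205} = \frac{1}{-534} = - \frac{1}{534}$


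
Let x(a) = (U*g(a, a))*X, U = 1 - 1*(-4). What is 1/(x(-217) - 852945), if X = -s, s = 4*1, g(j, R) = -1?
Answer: -1/852925 ≈ -1.1724e-6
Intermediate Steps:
s = 4
U = 5 (U = 1 + 4 = 5)
X = -4 (X = -1*4 = -4)
x(a) = 20 (x(a) = (5*(-1))*(-4) = -5*(-4) = 20)
1/(x(-217) - 852945) = 1/(20 - 852945) = 1/(-852925) = -1/852925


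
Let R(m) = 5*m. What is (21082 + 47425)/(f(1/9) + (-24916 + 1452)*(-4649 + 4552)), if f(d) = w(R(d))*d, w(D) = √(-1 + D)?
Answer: 28416871990206/944093712827665 - 1849689*I/1888187425655330 ≈ 0.0301 - 9.7961e-10*I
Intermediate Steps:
f(d) = d*√(-1 + 5*d) (f(d) = √(-1 + 5*d)*d = d*√(-1 + 5*d))
(21082 + 47425)/(f(1/9) + (-24916 + 1452)*(-4649 + 4552)) = (21082 + 47425)/(√(-1 + 5/9)/9 + (-24916 + 1452)*(-4649 + 4552)) = 68507/(√(-1 + 5*(⅑))/9 - 23464*(-97)) = 68507/(√(-1 + 5/9)/9 + 2276008) = 68507/(√(-4/9)/9 + 2276008) = 68507/((2*I/3)/9 + 2276008) = 68507/(2*I/27 + 2276008) = 68507/(2276008 + 2*I/27) = 68507*(729*(2276008 - 2*I/27)/3776374851310660) = 49941603*(2276008 - 2*I/27)/3776374851310660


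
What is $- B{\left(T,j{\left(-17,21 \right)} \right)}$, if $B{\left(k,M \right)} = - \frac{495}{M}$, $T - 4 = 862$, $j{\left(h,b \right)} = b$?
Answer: $\frac{165}{7} \approx 23.571$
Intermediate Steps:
$T = 866$ ($T = 4 + 862 = 866$)
$- B{\left(T,j{\left(-17,21 \right)} \right)} = - \frac{-495}{21} = \left(-1\right) \left(- \frac{165}{7}\right) = \frac{165}{7}$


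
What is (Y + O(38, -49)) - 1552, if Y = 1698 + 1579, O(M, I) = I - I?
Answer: 1725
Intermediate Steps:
O(M, I) = 0
Y = 3277
(Y + O(38, -49)) - 1552 = (3277 + 0) - 1552 = 3277 - 1552 = 1725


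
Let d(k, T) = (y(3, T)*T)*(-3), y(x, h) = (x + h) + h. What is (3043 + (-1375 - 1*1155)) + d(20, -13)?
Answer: -384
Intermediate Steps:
y(x, h) = x + 2*h (y(x, h) = (h + x) + h = x + 2*h)
d(k, T) = -3*T*(3 + 2*T) (d(k, T) = ((3 + 2*T)*T)*(-3) = (T*(3 + 2*T))*(-3) = -3*T*(3 + 2*T))
(3043 + (-1375 - 1*1155)) + d(20, -13) = (3043 + (-1375 - 1*1155)) - 3*(-13)*(3 + 2*(-13)) = (3043 + (-1375 - 1155)) - 3*(-13)*(3 - 26) = (3043 - 2530) - 3*(-13)*(-23) = 513 - 897 = -384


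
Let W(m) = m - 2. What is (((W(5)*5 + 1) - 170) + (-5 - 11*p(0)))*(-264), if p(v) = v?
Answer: 41976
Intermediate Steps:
W(m) = -2 + m
(((W(5)*5 + 1) - 170) + (-5 - 11*p(0)))*(-264) = ((((-2 + 5)*5 + 1) - 170) + (-5 - 11*0))*(-264) = (((3*5 + 1) - 170) + (-5 + 0))*(-264) = (((15 + 1) - 170) - 5)*(-264) = ((16 - 170) - 5)*(-264) = (-154 - 5)*(-264) = -159*(-264) = 41976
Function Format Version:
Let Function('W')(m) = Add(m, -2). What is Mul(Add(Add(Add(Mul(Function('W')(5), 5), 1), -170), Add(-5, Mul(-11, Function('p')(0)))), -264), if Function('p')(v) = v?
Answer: 41976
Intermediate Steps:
Function('W')(m) = Add(-2, m)
Mul(Add(Add(Add(Mul(Function('W')(5), 5), 1), -170), Add(-5, Mul(-11, Function('p')(0)))), -264) = Mul(Add(Add(Add(Mul(Add(-2, 5), 5), 1), -170), Add(-5, Mul(-11, 0))), -264) = Mul(Add(Add(Add(Mul(3, 5), 1), -170), Add(-5, 0)), -264) = Mul(Add(Add(Add(15, 1), -170), -5), -264) = Mul(Add(Add(16, -170), -5), -264) = Mul(Add(-154, -5), -264) = Mul(-159, -264) = 41976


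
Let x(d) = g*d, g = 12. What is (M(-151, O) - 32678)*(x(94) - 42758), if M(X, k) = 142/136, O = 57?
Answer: 46251616895/34 ≈ 1.3603e+9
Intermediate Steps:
M(X, k) = 71/68 (M(X, k) = 142*(1/136) = 71/68)
x(d) = 12*d
(M(-151, O) - 32678)*(x(94) - 42758) = (71/68 - 32678)*(12*94 - 42758) = -2222033*(1128 - 42758)/68 = -2222033/68*(-41630) = 46251616895/34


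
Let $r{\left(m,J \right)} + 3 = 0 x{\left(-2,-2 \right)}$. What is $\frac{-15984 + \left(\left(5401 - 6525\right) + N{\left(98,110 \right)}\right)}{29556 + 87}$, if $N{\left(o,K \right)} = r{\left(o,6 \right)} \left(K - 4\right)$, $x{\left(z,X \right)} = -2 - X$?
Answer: $- \frac{17426}{29643} \approx -0.58786$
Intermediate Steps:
$r{\left(m,J \right)} = -3$ ($r{\left(m,J \right)} = -3 + 0 \left(-2 - -2\right) = -3 + 0 \left(-2 + 2\right) = -3 + 0 \cdot 0 = -3 + 0 = -3$)
$N{\left(o,K \right)} = 12 - 3 K$ ($N{\left(o,K \right)} = - 3 \left(K - 4\right) = - 3 \left(-4 + K\right) = 12 - 3 K$)
$\frac{-15984 + \left(\left(5401 - 6525\right) + N{\left(98,110 \right)}\right)}{29556 + 87} = \frac{-15984 + \left(\left(5401 - 6525\right) + \left(12 - 330\right)\right)}{29556 + 87} = \frac{-15984 + \left(-1124 + \left(12 - 330\right)\right)}{29643} = \left(-15984 - 1442\right) \frac{1}{29643} = \left(-17426\right) \frac{1}{29643} = - \frac{17426}{29643}$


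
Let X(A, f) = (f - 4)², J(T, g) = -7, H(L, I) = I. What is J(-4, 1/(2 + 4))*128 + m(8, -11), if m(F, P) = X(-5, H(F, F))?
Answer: -880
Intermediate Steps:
X(A, f) = (-4 + f)²
m(F, P) = (-4 + F)²
J(-4, 1/(2 + 4))*128 + m(8, -11) = -7*128 + (-4 + 8)² = -896 + 4² = -896 + 16 = -880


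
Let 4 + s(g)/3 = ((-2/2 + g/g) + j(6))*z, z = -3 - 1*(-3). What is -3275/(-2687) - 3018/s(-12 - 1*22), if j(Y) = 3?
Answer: 1358111/5374 ≈ 252.72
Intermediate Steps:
z = 0 (z = -3 + 3 = 0)
s(g) = -12 (s(g) = -12 + 3*(((-2/2 + g/g) + 3)*0) = -12 + 3*(((-2*½ + 1) + 3)*0) = -12 + 3*(((-1 + 1) + 3)*0) = -12 + 3*((0 + 3)*0) = -12 + 3*(3*0) = -12 + 3*0 = -12 + 0 = -12)
-3275/(-2687) - 3018/s(-12 - 1*22) = -3275/(-2687) - 3018/(-12) = -3275*(-1/2687) - 3018*(-1/12) = 3275/2687 + 503/2 = 1358111/5374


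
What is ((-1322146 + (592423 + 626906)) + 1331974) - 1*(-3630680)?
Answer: 4859837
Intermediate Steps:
((-1322146 + (592423 + 626906)) + 1331974) - 1*(-3630680) = ((-1322146 + 1219329) + 1331974) + 3630680 = (-102817 + 1331974) + 3630680 = 1229157 + 3630680 = 4859837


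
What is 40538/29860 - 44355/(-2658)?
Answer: 59674596/3306995 ≈ 18.045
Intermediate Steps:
40538/29860 - 44355/(-2658) = 40538*(1/29860) - 44355*(-1/2658) = 20269/14930 + 14785/886 = 59674596/3306995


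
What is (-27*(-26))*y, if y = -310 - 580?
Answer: -624780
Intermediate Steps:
y = -890
(-27*(-26))*y = -27*(-26)*(-890) = 702*(-890) = -624780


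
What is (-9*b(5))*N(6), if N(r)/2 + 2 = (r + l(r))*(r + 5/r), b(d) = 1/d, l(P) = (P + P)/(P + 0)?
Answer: -948/5 ≈ -189.60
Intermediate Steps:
l(P) = 2 (l(P) = (2*P)/P = 2)
b(d) = 1/d
N(r) = -4 + 2*(2 + r)*(r + 5/r) (N(r) = -4 + 2*((r + 2)*(r + 5/r)) = -4 + 2*((2 + r)*(r + 5/r)) = -4 + 2*(2 + r)*(r + 5/r))
(-9*b(5))*N(6) = (-9/5)*(6 + 2*6**2 + 4*6 + 20/6) = (-9*1/5)*(6 + 2*36 + 24 + 20*(1/6)) = -9*(6 + 72 + 24 + 10/3)/5 = -9/5*316/3 = -948/5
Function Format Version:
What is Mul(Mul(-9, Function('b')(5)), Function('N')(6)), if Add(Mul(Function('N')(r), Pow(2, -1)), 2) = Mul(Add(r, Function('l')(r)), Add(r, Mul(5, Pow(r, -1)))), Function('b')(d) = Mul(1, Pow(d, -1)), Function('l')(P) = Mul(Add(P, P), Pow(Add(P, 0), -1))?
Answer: Rational(-948, 5) ≈ -189.60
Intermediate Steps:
Function('l')(P) = 2 (Function('l')(P) = Mul(Mul(2, P), Pow(P, -1)) = 2)
Function('b')(d) = Pow(d, -1)
Function('N')(r) = Add(-4, Mul(2, Add(2, r), Add(r, Mul(5, Pow(r, -1))))) (Function('N')(r) = Add(-4, Mul(2, Mul(Add(r, 2), Add(r, Mul(5, Pow(r, -1)))))) = Add(-4, Mul(2, Mul(Add(2, r), Add(r, Mul(5, Pow(r, -1)))))) = Add(-4, Mul(2, Add(2, r), Add(r, Mul(5, Pow(r, -1))))))
Mul(Mul(-9, Function('b')(5)), Function('N')(6)) = Mul(Mul(-9, Pow(5, -1)), Add(6, Mul(2, Pow(6, 2)), Mul(4, 6), Mul(20, Pow(6, -1)))) = Mul(Mul(-9, Rational(1, 5)), Add(6, Mul(2, 36), 24, Mul(20, Rational(1, 6)))) = Mul(Rational(-9, 5), Add(6, 72, 24, Rational(10, 3))) = Mul(Rational(-9, 5), Rational(316, 3)) = Rational(-948, 5)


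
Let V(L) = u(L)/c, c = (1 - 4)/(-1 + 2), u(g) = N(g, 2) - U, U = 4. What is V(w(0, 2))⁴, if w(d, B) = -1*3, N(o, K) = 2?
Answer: 16/81 ≈ 0.19753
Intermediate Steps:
u(g) = -2 (u(g) = 2 - 1*4 = 2 - 4 = -2)
c = -3 (c = -3/1 = -3*1 = -3)
w(d, B) = -3
V(L) = ⅔ (V(L) = -2/(-3) = -2*(-⅓) = ⅔)
V(w(0, 2))⁴ = (⅔)⁴ = 16/81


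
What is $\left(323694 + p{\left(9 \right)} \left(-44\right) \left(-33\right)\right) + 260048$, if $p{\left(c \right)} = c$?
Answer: $596810$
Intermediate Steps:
$\left(323694 + p{\left(9 \right)} \left(-44\right) \left(-33\right)\right) + 260048 = \left(323694 + 9 \left(-44\right) \left(-33\right)\right) + 260048 = \left(323694 - -13068\right) + 260048 = \left(323694 + 13068\right) + 260048 = 336762 + 260048 = 596810$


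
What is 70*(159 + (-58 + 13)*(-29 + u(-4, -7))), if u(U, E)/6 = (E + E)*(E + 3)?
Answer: -955920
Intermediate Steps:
u(U, E) = 12*E*(3 + E) (u(U, E) = 6*((E + E)*(E + 3)) = 6*((2*E)*(3 + E)) = 6*(2*E*(3 + E)) = 12*E*(3 + E))
70*(159 + (-58 + 13)*(-29 + u(-4, -7))) = 70*(159 + (-58 + 13)*(-29 + 12*(-7)*(3 - 7))) = 70*(159 - 45*(-29 + 12*(-7)*(-4))) = 70*(159 - 45*(-29 + 336)) = 70*(159 - 45*307) = 70*(159 - 13815) = 70*(-13656) = -955920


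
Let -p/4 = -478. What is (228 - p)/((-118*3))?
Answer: 842/177 ≈ 4.7571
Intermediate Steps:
p = 1912 (p = -4*(-478) = 1912)
(228 - p)/((-118*3)) = (228 - 1*1912)/((-118*3)) = (228 - 1912)/(-354) = -1684*(-1/354) = 842/177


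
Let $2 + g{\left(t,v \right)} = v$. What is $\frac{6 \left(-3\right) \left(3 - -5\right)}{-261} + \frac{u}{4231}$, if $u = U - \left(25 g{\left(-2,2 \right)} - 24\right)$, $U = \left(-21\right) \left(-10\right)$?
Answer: $\frac{74482}{122699} \approx 0.60703$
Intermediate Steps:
$g{\left(t,v \right)} = -2 + v$
$U = 210$
$u = 234$ ($u = 210 - \left(25 \left(-2 + 2\right) - 24\right) = 210 - \left(25 \cdot 0 - 24\right) = 210 - \left(0 - 24\right) = 210 - -24 = 210 + 24 = 234$)
$\frac{6 \left(-3\right) \left(3 - -5\right)}{-261} + \frac{u}{4231} = \frac{6 \left(-3\right) \left(3 - -5\right)}{-261} + \frac{234}{4231} = - 18 \left(3 + 5\right) \left(- \frac{1}{261}\right) + 234 \cdot \frac{1}{4231} = \left(-18\right) 8 \left(- \frac{1}{261}\right) + \frac{234}{4231} = \left(-144\right) \left(- \frac{1}{261}\right) + \frac{234}{4231} = \frac{16}{29} + \frac{234}{4231} = \frac{74482}{122699}$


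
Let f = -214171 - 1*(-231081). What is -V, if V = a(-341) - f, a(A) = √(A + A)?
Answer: 16910 - I*√682 ≈ 16910.0 - 26.115*I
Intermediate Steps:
a(A) = √2*√A (a(A) = √(2*A) = √2*√A)
f = 16910 (f = -214171 + 231081 = 16910)
V = -16910 + I*√682 (V = √2*√(-341) - 1*16910 = √2*(I*√341) - 16910 = I*√682 - 16910 = -16910 + I*√682 ≈ -16910.0 + 26.115*I)
-V = -(-16910 + I*√682) = 16910 - I*√682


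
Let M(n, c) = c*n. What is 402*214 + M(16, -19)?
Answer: 85724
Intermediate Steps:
402*214 + M(16, -19) = 402*214 - 19*16 = 86028 - 304 = 85724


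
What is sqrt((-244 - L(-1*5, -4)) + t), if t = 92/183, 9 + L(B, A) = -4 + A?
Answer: I*sqrt(7585167)/183 ≈ 15.05*I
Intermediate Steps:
L(B, A) = -13 + A (L(B, A) = -9 + (-4 + A) = -13 + A)
t = 92/183 (t = 92*(1/183) = 92/183 ≈ 0.50273)
sqrt((-244 - L(-1*5, -4)) + t) = sqrt((-244 - (-13 - 4)) + 92/183) = sqrt((-244 - 1*(-17)) + 92/183) = sqrt((-244 + 17) + 92/183) = sqrt(-227 + 92/183) = sqrt(-41449/183) = I*sqrt(7585167)/183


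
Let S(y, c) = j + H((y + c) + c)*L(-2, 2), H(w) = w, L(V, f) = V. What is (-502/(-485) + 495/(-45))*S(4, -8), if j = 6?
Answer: -28998/97 ≈ -298.95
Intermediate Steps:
S(y, c) = 6 - 4*c - 2*y (S(y, c) = 6 + ((y + c) + c)*(-2) = 6 + ((c + y) + c)*(-2) = 6 + (y + 2*c)*(-2) = 6 + (-4*c - 2*y) = 6 - 4*c - 2*y)
(-502/(-485) + 495/(-45))*S(4, -8) = (-502/(-485) + 495/(-45))*(6 - 4*(-8) - 2*4) = (-502*(-1/485) + 495*(-1/45))*(6 + 32 - 8) = (502/485 - 11)*30 = -4833/485*30 = -28998/97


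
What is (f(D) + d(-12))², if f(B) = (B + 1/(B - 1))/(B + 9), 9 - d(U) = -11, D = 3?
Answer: 237169/576 ≈ 411.75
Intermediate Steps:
d(U) = 20 (d(U) = 9 - 1*(-11) = 9 + 11 = 20)
f(B) = (B + 1/(-1 + B))/(9 + B)
(f(D) + d(-12))² = ((1 + 3² - 1*3)/(-9 + 3² + 8*3) + 20)² = ((1 + 9 - 3)/(-9 + 9 + 24) + 20)² = (7/24 + 20)² = (487/24)² = 237169/576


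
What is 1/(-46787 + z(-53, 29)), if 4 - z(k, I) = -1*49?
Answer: -1/46734 ≈ -2.1398e-5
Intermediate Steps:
z(k, I) = 53 (z(k, I) = 4 - (-1)*49 = 4 - 1*(-49) = 4 + 49 = 53)
1/(-46787 + z(-53, 29)) = 1/(-46787 + 53) = 1/(-46734) = -1/46734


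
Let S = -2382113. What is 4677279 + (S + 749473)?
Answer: 3044639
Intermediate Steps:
4677279 + (S + 749473) = 4677279 + (-2382113 + 749473) = 4677279 - 1632640 = 3044639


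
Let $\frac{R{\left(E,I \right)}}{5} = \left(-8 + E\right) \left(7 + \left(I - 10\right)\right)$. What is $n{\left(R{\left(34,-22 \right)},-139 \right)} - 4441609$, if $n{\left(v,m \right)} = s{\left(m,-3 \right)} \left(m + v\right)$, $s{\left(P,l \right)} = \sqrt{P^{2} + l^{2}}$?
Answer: $-4441609 - 3389 \sqrt{19330} \approx -4.9128 \cdot 10^{6}$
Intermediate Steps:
$R{\left(E,I \right)} = 5 \left(-8 + E\right) \left(-3 + I\right)$ ($R{\left(E,I \right)} = 5 \left(-8 + E\right) \left(7 + \left(I - 10\right)\right) = 5 \left(-8 + E\right) \left(7 + \left(-10 + I\right)\right) = 5 \left(-8 + E\right) \left(-3 + I\right)$)
$n{\left(v,m \right)} = \sqrt{9 + m^{2}} \left(m + v\right)$ ($n{\left(v,m \right)} = \sqrt{m^{2} + \left(-3\right)^{2}} \left(m + v\right) = \sqrt{m^{2} + 9} \left(m + v\right) = \sqrt{9 + m^{2}} \left(m + v\right)$)
$n{\left(R{\left(34,-22 \right)},-139 \right)} - 4441609 = \sqrt{9 + \left(-139\right)^{2}} \left(-139 + \left(120 - -880 - 510 + 5 \cdot 34 \left(-22\right)\right)\right) - 4441609 = \sqrt{9 + 19321} \left(-139 + \left(120 + 880 - 510 - 3740\right)\right) - 4441609 = \sqrt{19330} \left(-139 - 3250\right) - 4441609 = \sqrt{19330} \left(-3389\right) - 4441609 = - 3389 \sqrt{19330} - 4441609 = -4441609 - 3389 \sqrt{19330}$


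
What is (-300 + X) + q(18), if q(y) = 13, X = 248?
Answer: -39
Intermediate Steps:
(-300 + X) + q(18) = (-300 + 248) + 13 = -52 + 13 = -39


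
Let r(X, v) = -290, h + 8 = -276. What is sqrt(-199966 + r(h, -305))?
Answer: 8*I*sqrt(3129) ≈ 447.5*I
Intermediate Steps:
h = -284 (h = -8 - 276 = -284)
sqrt(-199966 + r(h, -305)) = sqrt(-199966 - 290) = sqrt(-200256) = 8*I*sqrt(3129)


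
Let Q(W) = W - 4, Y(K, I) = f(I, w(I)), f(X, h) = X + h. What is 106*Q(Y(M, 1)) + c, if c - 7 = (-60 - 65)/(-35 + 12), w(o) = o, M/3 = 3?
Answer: -4590/23 ≈ -199.57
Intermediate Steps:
M = 9 (M = 3*3 = 9)
Y(K, I) = 2*I (Y(K, I) = I + I = 2*I)
Q(W) = -4 + W
c = 286/23 (c = 7 + (-60 - 65)/(-35 + 12) = 7 - 125/(-23) = 7 - 125*(-1/23) = 7 + 125/23 = 286/23 ≈ 12.435)
106*Q(Y(M, 1)) + c = 106*(-4 + 2*1) + 286/23 = 106*(-4 + 2) + 286/23 = 106*(-2) + 286/23 = -212 + 286/23 = -4590/23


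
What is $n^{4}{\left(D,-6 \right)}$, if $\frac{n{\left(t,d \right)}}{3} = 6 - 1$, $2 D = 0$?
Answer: $50625$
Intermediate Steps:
$D = 0$ ($D = \frac{1}{2} \cdot 0 = 0$)
$n{\left(t,d \right)} = 15$ ($n{\left(t,d \right)} = 3 \left(6 - 1\right) = 3 \cdot 5 = 15$)
$n^{4}{\left(D,-6 \right)} = 15^{4} = 50625$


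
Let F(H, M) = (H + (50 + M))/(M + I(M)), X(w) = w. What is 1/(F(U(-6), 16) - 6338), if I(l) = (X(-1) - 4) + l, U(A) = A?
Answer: -9/57022 ≈ -0.00015783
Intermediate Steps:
I(l) = -5 + l (I(l) = (-1 - 4) + l = -5 + l)
F(H, M) = (50 + H + M)/(-5 + 2*M) (F(H, M) = (H + (50 + M))/(M + (-5 + M)) = (50 + H + M)/(-5 + 2*M))
1/(F(U(-6), 16) - 6338) = 1/((50 - 6 + 16)/(-5 + 2*16) - 6338) = 1/(60/(-5 + 32) - 6338) = 1/(60/27 - 6338) = 1/((1/27)*60 - 6338) = 1/(20/9 - 6338) = 1/(-57022/9) = -9/57022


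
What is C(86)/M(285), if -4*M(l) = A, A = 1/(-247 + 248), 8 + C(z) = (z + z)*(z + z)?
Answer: -118304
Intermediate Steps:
C(z) = -8 + 4*z² (C(z) = -8 + (z + z)*(z + z) = -8 + (2*z)*(2*z) = -8 + 4*z²)
A = 1 (A = 1/1 = 1)
M(l) = -¼ (M(l) = -¼*1 = -¼)
C(86)/M(285) = (-8 + 4*86²)/(-¼) = (-8 + 4*7396)*(-4) = (-8 + 29584)*(-4) = 29576*(-4) = -118304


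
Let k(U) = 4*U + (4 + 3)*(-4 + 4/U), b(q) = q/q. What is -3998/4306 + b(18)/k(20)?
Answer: -522968/574851 ≈ -0.90975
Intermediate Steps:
b(q) = 1
k(U) = -28 + 4*U + 28/U (k(U) = 4*U + 7*(-4 + 4/U) = 4*U + (-28 + 28/U) = -28 + 4*U + 28/U)
-3998/4306 + b(18)/k(20) = -3998/4306 + 1/(-28 + 4*20 + 28/20) = -3998*1/4306 + 1/(-28 + 80 + 28*(1/20)) = -1999/2153 + 1/(-28 + 80 + 7/5) = -1999/2153 + 1/(267/5) = -1999/2153 + 1*(5/267) = -1999/2153 + 5/267 = -522968/574851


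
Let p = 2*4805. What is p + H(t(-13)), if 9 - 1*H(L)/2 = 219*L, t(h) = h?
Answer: 15322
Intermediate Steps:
p = 9610
H(L) = 18 - 438*L
p + H(t(-13)) = 9610 + (18 - 438*(-13)) = 9610 + (18 + 5694) = 9610 + 5712 = 15322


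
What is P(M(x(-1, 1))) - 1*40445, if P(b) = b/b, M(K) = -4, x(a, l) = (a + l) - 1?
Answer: -40444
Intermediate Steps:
x(a, l) = -1 + a + l
P(b) = 1
P(M(x(-1, 1))) - 1*40445 = 1 - 1*40445 = 1 - 40445 = -40444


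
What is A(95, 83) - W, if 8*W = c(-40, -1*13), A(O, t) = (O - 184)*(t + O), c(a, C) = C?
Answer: -126723/8 ≈ -15840.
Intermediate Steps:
A(O, t) = (-184 + O)*(O + t)
W = -13/8 (W = (-1*13)/8 = (⅛)*(-13) = -13/8 ≈ -1.6250)
A(95, 83) - W = (95² - 184*95 - 184*83 + 95*83) - 1*(-13/8) = (9025 - 17480 - 15272 + 7885) + 13/8 = -15842 + 13/8 = -126723/8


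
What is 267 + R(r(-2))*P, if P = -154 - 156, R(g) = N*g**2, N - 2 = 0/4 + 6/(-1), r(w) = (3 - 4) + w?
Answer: 11427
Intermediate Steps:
r(w) = -1 + w
N = -4 (N = 2 + (0/4 + 6/(-1)) = 2 + (0*(1/4) + 6*(-1)) = 2 + (0 - 6) = 2 - 6 = -4)
R(g) = -4*g**2
P = -310
267 + R(r(-2))*P = 267 - 4*(-1 - 2)**2*(-310) = 267 - 4*(-3)**2*(-310) = 267 - 4*9*(-310) = 267 - 36*(-310) = 267 + 11160 = 11427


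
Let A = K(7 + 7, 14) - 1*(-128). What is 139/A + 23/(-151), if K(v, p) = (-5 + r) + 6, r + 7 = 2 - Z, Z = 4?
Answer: 18229/18120 ≈ 1.0060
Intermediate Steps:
r = -9 (r = -7 + (2 - 1*4) = -7 + (2 - 4) = -7 - 2 = -9)
K(v, p) = -8 (K(v, p) = (-5 - 9) + 6 = -14 + 6 = -8)
A = 120 (A = -8 - 1*(-128) = -8 + 128 = 120)
139/A + 23/(-151) = 139/120 + 23/(-151) = 139*(1/120) + 23*(-1/151) = 139/120 - 23/151 = 18229/18120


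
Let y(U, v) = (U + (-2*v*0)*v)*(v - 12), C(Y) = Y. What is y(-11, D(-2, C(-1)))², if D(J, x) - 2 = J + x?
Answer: 20449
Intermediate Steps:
D(J, x) = 2 + J + x (D(J, x) = 2 + (J + x) = 2 + J + x)
y(U, v) = U*(-12 + v) (y(U, v) = (U + 0*v)*(-12 + v) = (U + 0)*(-12 + v) = U*(-12 + v))
y(-11, D(-2, C(-1)))² = (-11*(-12 + (2 - 2 - 1)))² = (-11*(-12 - 1))² = (-11*(-13))² = 143² = 20449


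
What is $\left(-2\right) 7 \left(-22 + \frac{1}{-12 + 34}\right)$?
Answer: $\frac{3381}{11} \approx 307.36$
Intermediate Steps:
$\left(-2\right) 7 \left(-22 + \frac{1}{-12 + 34}\right) = - 14 \left(-22 + \frac{1}{22}\right) = \left(-14\right) \left(- \frac{483}{22}\right) = \frac{3381}{11}$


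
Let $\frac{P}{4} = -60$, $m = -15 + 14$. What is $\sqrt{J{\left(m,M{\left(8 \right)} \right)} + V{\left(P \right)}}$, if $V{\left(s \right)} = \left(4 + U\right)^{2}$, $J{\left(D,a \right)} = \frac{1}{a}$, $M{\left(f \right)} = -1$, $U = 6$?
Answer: $3 \sqrt{11} \approx 9.9499$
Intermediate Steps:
$m = -1$
$P = -240$ ($P = 4 \left(-60\right) = -240$)
$V{\left(s \right)} = 100$ ($V{\left(s \right)} = \left(4 + 6\right)^{2} = 10^{2} = 100$)
$\sqrt{J{\left(m,M{\left(8 \right)} \right)} + V{\left(P \right)}} = \sqrt{\frac{1}{-1} + 100} = \sqrt{-1 + 100} = \sqrt{99} = 3 \sqrt{11}$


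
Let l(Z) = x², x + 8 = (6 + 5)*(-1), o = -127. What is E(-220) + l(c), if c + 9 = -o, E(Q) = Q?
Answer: 141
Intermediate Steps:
c = 118 (c = -9 - 1*(-127) = -9 + 127 = 118)
x = -19 (x = -8 + (6 + 5)*(-1) = -8 + 11*(-1) = -8 - 11 = -19)
l(Z) = 361 (l(Z) = (-19)² = 361)
E(-220) + l(c) = -220 + 361 = 141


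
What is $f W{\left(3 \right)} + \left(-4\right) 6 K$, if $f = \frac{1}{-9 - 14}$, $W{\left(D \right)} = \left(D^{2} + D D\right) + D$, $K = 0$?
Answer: $- \frac{21}{23} \approx -0.91304$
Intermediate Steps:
$W{\left(D \right)} = D + 2 D^{2}$ ($W{\left(D \right)} = \left(D^{2} + D^{2}\right) + D = 2 D^{2} + D = D + 2 D^{2}$)
$f = - \frac{1}{23}$ ($f = \frac{1}{-23} = - \frac{1}{23} \approx -0.043478$)
$f W{\left(3 \right)} + \left(-4\right) 6 K = - \frac{3 \left(1 + 2 \cdot 3\right)}{23} + \left(-4\right) 6 \cdot 0 = - \frac{3 \left(1 + 6\right)}{23} - 0 = - \frac{3 \cdot 7}{23} + 0 = \left(- \frac{1}{23}\right) 21 + 0 = - \frac{21}{23} + 0 = - \frac{21}{23}$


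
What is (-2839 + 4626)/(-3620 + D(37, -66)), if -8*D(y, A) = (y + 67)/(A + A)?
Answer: -235884/477827 ≈ -0.49366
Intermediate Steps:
D(y, A) = -(67 + y)/(16*A) (D(y, A) = -(y + 67)/(8*(A + A)) = -(67 + y)/(8*(2*A)) = -(67 + y)*1/(2*A)/8 = -(67 + y)/(16*A))
(-2839 + 4626)/(-3620 + D(37, -66)) = (-2839 + 4626)/(-3620 + (1/16)*(-67 - 1*37)/(-66)) = 1787/(-3620 + (1/16)*(-1/66)*(-67 - 37)) = 1787/(-3620 + (1/16)*(-1/66)*(-104)) = 1787/(-3620 + 13/132) = 1787/(-477827/132) = 1787*(-132/477827) = -235884/477827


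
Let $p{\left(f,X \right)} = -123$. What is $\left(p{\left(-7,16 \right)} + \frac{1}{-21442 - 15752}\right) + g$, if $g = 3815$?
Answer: $\frac{137320247}{37194} \approx 3692.0$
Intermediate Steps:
$\left(p{\left(-7,16 \right)} + \frac{1}{-21442 - 15752}\right) + g = \left(-123 + \frac{1}{-21442 - 15752}\right) + 3815 = \left(-123 + \frac{1}{-37194}\right) + 3815 = \left(-123 - \frac{1}{37194}\right) + 3815 = - \frac{4574863}{37194} + 3815 = \frac{137320247}{37194}$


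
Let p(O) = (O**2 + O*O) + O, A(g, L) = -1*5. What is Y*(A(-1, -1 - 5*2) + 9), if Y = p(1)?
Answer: 12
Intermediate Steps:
A(g, L) = -5
p(O) = O + 2*O**2 (p(O) = (O**2 + O**2) + O = 2*O**2 + O = O + 2*O**2)
Y = 3 (Y = 1*(1 + 2*1) = 1*(1 + 2) = 1*3 = 3)
Y*(A(-1, -1 - 5*2) + 9) = 3*(-5 + 9) = 3*4 = 12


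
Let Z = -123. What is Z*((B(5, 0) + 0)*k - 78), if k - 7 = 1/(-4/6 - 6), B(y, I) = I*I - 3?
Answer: 242433/20 ≈ 12122.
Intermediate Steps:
B(y, I) = -3 + I² (B(y, I) = I² - 3 = -3 + I²)
k = 137/20 (k = 7 + 1/(-4/6 - 6) = 7 + 1/(-4*⅙ - 6) = 7 + 1/(-⅔ - 6) = 7 + 1/(-20/3) = 7 - 3/20 = 137/20 ≈ 6.8500)
Z*((B(5, 0) + 0)*k - 78) = -123*(((-3 + 0²) + 0)*(137/20) - 78) = -123*(((-3 + 0) + 0)*(137/20) - 78) = -123*((-3 + 0)*(137/20) - 78) = -123*(-3*137/20 - 78) = -123*(-411/20 - 78) = -123*(-1971/20) = 242433/20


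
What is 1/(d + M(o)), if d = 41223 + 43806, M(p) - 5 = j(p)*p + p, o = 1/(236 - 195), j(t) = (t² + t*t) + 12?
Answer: 68921/5860650169 ≈ 1.1760e-5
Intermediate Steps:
j(t) = 12 + 2*t² (j(t) = (t² + t²) + 12 = 2*t² + 12 = 12 + 2*t²)
o = 1/41 ≈ 0.024390
M(p) = 5 + p + p*(12 + 2*p²) (M(p) = 5 + ((12 + 2*p²)*p + p) = 5 + (p*(12 + 2*p²) + p) = 5 + (p + p*(12 + 2*p²)) = 5 + p + p*(12 + 2*p²))
d = 85029
1/(d + M(o)) = 1/(85029 + (5 + 2*(1/41)³ + 13*(1/41))) = 1/(85029 + (5 + 2*(1/68921) + 13/41)) = 1/(85029 + (5 + 2/68921 + 13/41)) = 1/(85029 + 366460/68921) = 1/(5860650169/68921) = 68921/5860650169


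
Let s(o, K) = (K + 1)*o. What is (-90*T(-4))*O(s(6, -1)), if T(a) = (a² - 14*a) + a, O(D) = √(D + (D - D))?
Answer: 0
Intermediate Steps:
s(o, K) = o*(1 + K) (s(o, K) = (1 + K)*o = o*(1 + K))
O(D) = √D (O(D) = √(D + 0) = √D)
T(a) = a² - 13*a
(-90*T(-4))*O(s(6, -1)) = (-(-360)*(-13 - 4))*√(6*(1 - 1)) = (-(-360)*(-17))*√(6*0) = (-90*68)*√0 = -6120*0 = 0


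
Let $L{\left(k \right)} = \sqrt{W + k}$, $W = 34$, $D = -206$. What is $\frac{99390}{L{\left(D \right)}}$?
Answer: $- \frac{49695 i \sqrt{43}}{43} \approx - 7578.4 i$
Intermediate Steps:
$L{\left(k \right)} = \sqrt{34 + k}$
$\frac{99390}{L{\left(D \right)}} = \frac{99390}{\sqrt{34 - 206}} = \frac{99390}{\sqrt{-172}} = \frac{99390}{2 i \sqrt{43}} = 99390 \left(- \frac{i \sqrt{43}}{86}\right) = - \frac{49695 i \sqrt{43}}{43}$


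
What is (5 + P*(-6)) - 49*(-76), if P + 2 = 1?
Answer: 3735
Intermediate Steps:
P = -1 (P = -2 + 1 = -1)
(5 + P*(-6)) - 49*(-76) = (5 - 1*(-6)) - 49*(-76) = (5 + 6) + 3724 = 11 + 3724 = 3735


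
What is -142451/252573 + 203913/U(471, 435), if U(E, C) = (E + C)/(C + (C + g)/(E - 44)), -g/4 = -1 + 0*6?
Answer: 1598160700629109/16285149321 ≈ 98136.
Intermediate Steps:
g = 4 (g = -4*(-1 + 0*6) = -4*(-1 + 0) = -4*(-1) = 4)
U(E, C) = (C + E)/(C + (4 + C)/(-44 + E)) (U(E, C) = (E + C)/(C + (C + 4)/(E - 44)) = (C + E)/(C + (4 + C)/(-44 + E)))
-142451/252573 + 203913/U(471, 435) = -142451/252573 + 203913/(((471² - 44*435 - 44*471 + 435*471)/(4 - 43*435 + 435*471))) = -142451*1/252573 + 203913/(((221841 - 19140 - 20724 + 204885)/(4 - 18705 + 204885))) = -142451/252573 + 203913/((386862/186184)) = -142451/252573 + 203913/(((1/186184)*386862)) = -142451/252573 + 203913/(193431/93092) = -142451/252573 + 203913*(93092/193431) = -142451/252573 + 6327556332/64477 = 1598160700629109/16285149321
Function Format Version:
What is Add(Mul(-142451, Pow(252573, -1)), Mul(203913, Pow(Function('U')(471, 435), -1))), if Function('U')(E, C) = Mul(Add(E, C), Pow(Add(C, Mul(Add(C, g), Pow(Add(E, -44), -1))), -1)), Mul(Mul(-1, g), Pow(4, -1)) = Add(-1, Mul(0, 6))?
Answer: Rational(1598160700629109, 16285149321) ≈ 98136.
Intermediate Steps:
g = 4 (g = Mul(-4, Add(-1, Mul(0, 6))) = Mul(-4, Add(-1, 0)) = Mul(-4, -1) = 4)
Function('U')(E, C) = Mul(Pow(Add(C, Mul(Pow(Add(-44, E), -1), Add(4, C))), -1), Add(C, E)) (Function('U')(E, C) = Mul(Add(E, C), Pow(Add(C, Mul(Add(C, 4), Pow(Add(E, -44), -1))), -1)) = Mul(Add(C, E), Pow(Add(C, Mul(Add(4, C), Pow(Add(-44, E), -1))), -1)) = Mul(Add(C, E), Pow(Add(C, Mul(Pow(Add(-44, E), -1), Add(4, C))), -1)) = Mul(Pow(Add(C, Mul(Pow(Add(-44, E), -1), Add(4, C))), -1), Add(C, E)))
Add(Mul(-142451, Pow(252573, -1)), Mul(203913, Pow(Function('U')(471, 435), -1))) = Add(Mul(-142451, Pow(252573, -1)), Mul(203913, Pow(Mul(Pow(Add(4, Mul(-43, 435), Mul(435, 471)), -1), Add(Pow(471, 2), Mul(-44, 435), Mul(-44, 471), Mul(435, 471))), -1))) = Add(Mul(-142451, Rational(1, 252573)), Mul(203913, Pow(Mul(Pow(Add(4, -18705, 204885), -1), Add(221841, -19140, -20724, 204885)), -1))) = Add(Rational(-142451, 252573), Mul(203913, Pow(Mul(Pow(186184, -1), 386862), -1))) = Add(Rational(-142451, 252573), Mul(203913, Pow(Mul(Rational(1, 186184), 386862), -1))) = Add(Rational(-142451, 252573), Mul(203913, Pow(Rational(193431, 93092), -1))) = Add(Rational(-142451, 252573), Mul(203913, Rational(93092, 193431))) = Add(Rational(-142451, 252573), Rational(6327556332, 64477)) = Rational(1598160700629109, 16285149321)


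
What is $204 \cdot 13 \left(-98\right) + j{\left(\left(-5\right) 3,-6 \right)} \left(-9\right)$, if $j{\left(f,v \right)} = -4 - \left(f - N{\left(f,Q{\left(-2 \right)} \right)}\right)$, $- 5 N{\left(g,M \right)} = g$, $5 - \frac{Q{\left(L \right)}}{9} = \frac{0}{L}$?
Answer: $-260022$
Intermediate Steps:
$Q{\left(L \right)} = 45$ ($Q{\left(L \right)} = 45 - 9 \frac{0}{L} = 45 - 0 = 45 + 0 = 45$)
$N{\left(g,M \right)} = - \frac{g}{5}$
$j{\left(f,v \right)} = -4 - \frac{6 f}{5}$ ($j{\left(f,v \right)} = -4 - \left(f - - \frac{f}{5}\right) = -4 - \left(f + \frac{f}{5}\right) = -4 - \frac{6 f}{5}$)
$204 \cdot 13 \left(-98\right) + j{\left(\left(-5\right) 3,-6 \right)} \left(-9\right) = 204 \cdot 13 \left(-98\right) + \left(-4 - \frac{6 \left(\left(-5\right) 3\right)}{5}\right) \left(-9\right) = 204 \left(-1274\right) + \left(-4 - -18\right) \left(-9\right) = -259896 + \left(-4 + 18\right) \left(-9\right) = -259896 + 14 \left(-9\right) = -259896 - 126 = -260022$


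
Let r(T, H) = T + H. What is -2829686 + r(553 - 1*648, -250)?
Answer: -2830031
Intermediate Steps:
r(T, H) = H + T
-2829686 + r(553 - 1*648, -250) = -2829686 + (-250 + (553 - 1*648)) = -2829686 + (-250 + (553 - 648)) = -2829686 + (-250 - 95) = -2829686 - 345 = -2830031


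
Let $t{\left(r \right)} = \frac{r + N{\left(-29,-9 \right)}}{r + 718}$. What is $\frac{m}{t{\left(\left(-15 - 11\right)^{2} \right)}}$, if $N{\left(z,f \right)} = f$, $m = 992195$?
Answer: $\frac{1383119830}{667} \approx 2.0736 \cdot 10^{6}$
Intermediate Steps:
$t{\left(r \right)} = \frac{-9 + r}{718 + r}$ ($t{\left(r \right)} = \frac{r - 9}{r + 718} = \frac{-9 + r}{718 + r}$)
$\frac{m}{t{\left(\left(-15 - 11\right)^{2} \right)}} = \frac{992195}{\frac{1}{718 + \left(-15 - 11\right)^{2}} \left(-9 + \left(-15 - 11\right)^{2}\right)} = \frac{992195}{\frac{1}{718 + \left(-26\right)^{2}} \left(-9 + \left(-26\right)^{2}\right)} = \frac{992195}{\frac{1}{718 + 676} \left(-9 + 676\right)} = \frac{992195}{\frac{1}{1394} \cdot 667} = \frac{992195}{\frac{667}{1394}} = 992195 \cdot \frac{1394}{667} = \frac{1383119830}{667}$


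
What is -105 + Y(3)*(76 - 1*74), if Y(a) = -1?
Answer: -107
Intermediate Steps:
-105 + Y(3)*(76 - 1*74) = -105 - (76 - 1*74) = -105 - (76 - 74) = -105 - 1*2 = -105 - 2 = -107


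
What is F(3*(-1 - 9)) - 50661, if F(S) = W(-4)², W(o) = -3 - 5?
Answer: -50597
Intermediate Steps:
W(o) = -8
F(S) = 64 (F(S) = (-8)² = 64)
F(3*(-1 - 9)) - 50661 = 64 - 50661 = -50597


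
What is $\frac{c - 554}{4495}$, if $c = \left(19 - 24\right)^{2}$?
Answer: $- \frac{529}{4495} \approx -0.11769$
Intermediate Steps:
$c = 25$ ($c = \left(-5\right)^{2} = 25$)
$\frac{c - 554}{4495} = \frac{25 - 554}{4495} = \left(-529\right) \frac{1}{4495} = - \frac{529}{4495}$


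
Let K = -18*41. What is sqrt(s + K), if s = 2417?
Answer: sqrt(1679) ≈ 40.976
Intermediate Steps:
K = -738
sqrt(s + K) = sqrt(2417 - 738) = sqrt(1679)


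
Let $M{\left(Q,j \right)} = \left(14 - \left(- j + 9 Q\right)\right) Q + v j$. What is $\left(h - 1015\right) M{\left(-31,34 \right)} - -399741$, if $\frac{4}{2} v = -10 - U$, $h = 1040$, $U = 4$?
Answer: $140366$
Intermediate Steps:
$v = -7$ ($v = \frac{-10 - 4}{2} = \frac{1}{2} \left(-14\right) = -7$)
$M{\left(Q,j \right)} = - 7 j + Q \left(14 + j - 9 Q\right)$ ($M{\left(Q,j \right)} = \left(14 - \left(- j + 9 Q\right)\right) Q - 7 j = \left(14 + j - 9 Q\right) Q - 7 j = Q \left(14 + j - 9 Q\right) - 7 j = - 7 j + Q \left(14 + j - 9 Q\right)$)
$\left(h - 1015\right) M{\left(-31,34 \right)} - -399741 = \left(1040 - 1015\right) \left(- 9 \left(-31\right)^{2} - 238 + 14 \left(-31\right) - 1054\right) - -399741 = 25 \left(\left(-9\right) 961 - 238 - 434 - 1054\right) + 399741 = 25 \left(-8649 - 238 - 434 - 1054\right) + 399741 = 25 \left(-10375\right) + 399741 = -259375 + 399741 = 140366$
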